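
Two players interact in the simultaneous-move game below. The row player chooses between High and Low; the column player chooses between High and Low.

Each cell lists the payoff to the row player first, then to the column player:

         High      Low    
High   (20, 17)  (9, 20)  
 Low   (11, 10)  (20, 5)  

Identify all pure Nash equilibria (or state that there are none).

(High, High): the column player prefers Low (20 > 17) — not an equilibrium.
(High, Low): the row player prefers Low (20 > 9) — not an equilibrium.
(Low, High): the row player prefers High (20 > 11) — not an equilibrium.
(Low, Low): the column player prefers High (10 > 5) — not an equilibrium.

none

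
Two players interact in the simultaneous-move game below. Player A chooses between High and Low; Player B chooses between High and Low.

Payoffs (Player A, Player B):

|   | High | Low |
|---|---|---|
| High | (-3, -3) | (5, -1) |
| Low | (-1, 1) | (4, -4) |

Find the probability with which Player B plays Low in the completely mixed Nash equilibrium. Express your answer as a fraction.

Let y be the probability that Player B plays High. In a completely mixed equilibrium, Player A must be indifferent between High and Low.
Player A's expected payoff from High is −3y + 5(1−y); from Low it is −y + 4(1−y).
Setting these equal: −8y + 5 = −5y + 4, so y = 1/3.
Therefore Player B plays Low with probability 1 − 1/3 = 2/3.

2/3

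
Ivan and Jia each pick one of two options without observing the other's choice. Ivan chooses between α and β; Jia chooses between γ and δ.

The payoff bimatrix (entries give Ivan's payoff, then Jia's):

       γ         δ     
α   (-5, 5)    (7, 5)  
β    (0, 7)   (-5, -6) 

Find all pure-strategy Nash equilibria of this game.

(α, γ): Ivan prefers β (0 > -5) — not an equilibrium.
(α, δ): Ivan gets 7 ≥ -5 from β, and Jia gets 5 ≥ 5 from γ — Nash equilibrium.
(β, γ): Ivan gets 0 ≥ -5 from α, and Jia gets 7 ≥ -6 from δ — Nash equilibrium.
(β, δ): Ivan prefers α (7 > -5); Jia prefers γ (7 > -6) — not an equilibrium.

(α, δ) and (β, γ)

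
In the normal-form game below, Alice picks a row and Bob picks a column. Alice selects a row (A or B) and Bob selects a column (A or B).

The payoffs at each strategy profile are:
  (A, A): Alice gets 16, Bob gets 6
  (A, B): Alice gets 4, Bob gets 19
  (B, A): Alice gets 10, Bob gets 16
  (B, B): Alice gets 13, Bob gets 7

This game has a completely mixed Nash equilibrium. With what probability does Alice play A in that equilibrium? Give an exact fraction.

9/22

Let p be the probability that Alice plays A. In a completely mixed equilibrium, Bob must be indifferent between A and B.
Bob's expected payoff from A is 6p + 16(1−p); from B it is 19p + 7(1−p).
Setting these equal: −10p + 16 = 12p + 7, so p = 9/22.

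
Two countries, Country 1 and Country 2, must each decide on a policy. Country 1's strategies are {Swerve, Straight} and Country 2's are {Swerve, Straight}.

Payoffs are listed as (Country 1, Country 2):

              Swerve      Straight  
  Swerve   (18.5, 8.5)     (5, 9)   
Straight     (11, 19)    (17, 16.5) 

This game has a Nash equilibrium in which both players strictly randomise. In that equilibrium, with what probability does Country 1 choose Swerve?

Let p be the probability that Country 1 plays Swerve. In a completely mixed equilibrium, Country 2 must be indifferent between Swerve and Straight.
Country 2's expected payoff from Swerve is 8.5p + 19(1−p); from Straight it is 9p + 16.5(1−p).
Setting these equal: −10.5p + 19 = −7.5p + 16.5, so p = 5/6.

5/6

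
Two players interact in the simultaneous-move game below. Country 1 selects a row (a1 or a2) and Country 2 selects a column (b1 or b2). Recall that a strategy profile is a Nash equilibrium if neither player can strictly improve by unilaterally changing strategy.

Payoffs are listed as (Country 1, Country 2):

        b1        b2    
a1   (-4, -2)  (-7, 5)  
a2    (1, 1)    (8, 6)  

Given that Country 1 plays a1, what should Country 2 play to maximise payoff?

b2

Against a1, Country 2 earns -2 from b1 and 5 from b2.
So b2 is the best response.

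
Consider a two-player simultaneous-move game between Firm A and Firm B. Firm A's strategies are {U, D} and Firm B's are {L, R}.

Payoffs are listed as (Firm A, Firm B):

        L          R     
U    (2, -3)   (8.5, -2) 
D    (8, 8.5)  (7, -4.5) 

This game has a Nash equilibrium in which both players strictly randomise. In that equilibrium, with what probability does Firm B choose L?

1/5

Let c be the probability that Firm B plays L. In a completely mixed equilibrium, Firm A must be indifferent between U and D.
Firm A's expected payoff from U is 2c + 8.5(1−c); from D it is 8c + 7(1−c).
Setting these equal: −6.5c + 8.5 = c + 7, so c = 1/5.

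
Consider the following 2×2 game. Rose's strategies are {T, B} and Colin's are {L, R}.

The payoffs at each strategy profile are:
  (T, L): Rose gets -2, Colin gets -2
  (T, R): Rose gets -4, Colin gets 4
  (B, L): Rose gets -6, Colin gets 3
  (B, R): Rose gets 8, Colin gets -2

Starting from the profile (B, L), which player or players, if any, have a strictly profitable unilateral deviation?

Rose at (B, L) earns -6; deviating to T yields -2 — a strict improvement.
Colin earns 3; deviating to R yields -2 — not better.
Only Rose has a strictly profitable deviation.

Rose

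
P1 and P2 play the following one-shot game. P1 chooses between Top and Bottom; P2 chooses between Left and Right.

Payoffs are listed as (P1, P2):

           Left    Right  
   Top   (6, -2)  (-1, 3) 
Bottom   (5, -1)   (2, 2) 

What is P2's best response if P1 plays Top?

Right

Against Top, P2 earns -2 from Left and 3 from Right.
So Right is the best response.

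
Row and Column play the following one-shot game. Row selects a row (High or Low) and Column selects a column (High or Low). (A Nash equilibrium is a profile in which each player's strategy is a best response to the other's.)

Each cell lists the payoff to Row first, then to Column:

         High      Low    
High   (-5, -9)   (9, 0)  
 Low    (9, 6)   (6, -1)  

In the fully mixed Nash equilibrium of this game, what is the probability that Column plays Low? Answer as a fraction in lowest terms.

Let y be the probability that Column plays High. In a completely mixed equilibrium, Row must be indifferent between High and Low.
Row's expected payoff from High is −5y + 9(1−y); from Low it is 9y + 6(1−y).
Setting these equal: −14y + 9 = 3y + 6, so y = 3/17.
Therefore Column plays Low with probability 1 − 3/17 = 14/17.

14/17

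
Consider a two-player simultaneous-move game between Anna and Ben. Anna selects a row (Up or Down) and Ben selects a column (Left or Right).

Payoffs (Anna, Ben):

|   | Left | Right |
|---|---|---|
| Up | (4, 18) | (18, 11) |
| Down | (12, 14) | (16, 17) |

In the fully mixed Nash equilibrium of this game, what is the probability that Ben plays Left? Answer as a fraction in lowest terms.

1/5

Let y be the probability that Ben plays Left. In a completely mixed equilibrium, Anna must be indifferent between Up and Down.
Anna's expected payoff from Up is 4y + 18(1−y); from Down it is 12y + 16(1−y).
Setting these equal: −14y + 18 = −4y + 16, so y = 1/5.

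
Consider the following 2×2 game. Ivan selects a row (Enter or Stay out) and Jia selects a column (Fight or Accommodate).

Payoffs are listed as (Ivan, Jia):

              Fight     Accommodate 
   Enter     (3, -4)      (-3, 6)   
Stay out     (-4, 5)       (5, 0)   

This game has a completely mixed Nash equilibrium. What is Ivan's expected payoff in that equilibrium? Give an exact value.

1/5

First find y, the probability Jia plays Fight, from Ivan's indifference between Enter and Stay out: 3y − 3(1−y) = −4y + 5(1−y), giving y = 8/15.
Since Ivan is indifferent in equilibrium, Ivan's expected payoff equals the payoff from either row against (8/15, 7/15). Using Enter: 3(8/15) − 3(7/15) = 1/5.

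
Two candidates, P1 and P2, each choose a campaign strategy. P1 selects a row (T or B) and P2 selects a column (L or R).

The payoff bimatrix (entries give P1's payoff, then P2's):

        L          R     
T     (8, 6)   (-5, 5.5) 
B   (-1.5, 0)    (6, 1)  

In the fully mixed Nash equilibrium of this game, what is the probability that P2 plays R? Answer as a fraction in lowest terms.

19/41

Let c be the probability that P2 plays L. In a completely mixed equilibrium, P1 must be indifferent between T and B.
P1's expected payoff from T is 8c − 5(1−c); from B it is −1.5c + 6(1−c).
Setting these equal: 13c − 5 = −7.5c + 6, so c = 22/41.
Therefore P2 plays R with probability 1 − 22/41 = 19/41.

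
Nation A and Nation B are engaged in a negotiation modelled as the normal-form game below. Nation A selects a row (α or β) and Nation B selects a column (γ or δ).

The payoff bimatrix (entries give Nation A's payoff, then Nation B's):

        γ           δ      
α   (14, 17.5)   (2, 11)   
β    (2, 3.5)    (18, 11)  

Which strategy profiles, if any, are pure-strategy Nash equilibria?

(α, γ): Nation A gets 14 ≥ 2 from β, and Nation B gets 17.5 ≥ 11 from δ — Nash equilibrium.
(α, δ): Nation A prefers β (18 > 2); Nation B prefers γ (17.5 > 11) — not an equilibrium.
(β, γ): Nation A prefers α (14 > 2); Nation B prefers δ (11 > 3.5) — not an equilibrium.
(β, δ): Nation A gets 18 ≥ 2 from α, and Nation B gets 11 ≥ 3.5 from γ — Nash equilibrium.

(α, γ) and (β, δ)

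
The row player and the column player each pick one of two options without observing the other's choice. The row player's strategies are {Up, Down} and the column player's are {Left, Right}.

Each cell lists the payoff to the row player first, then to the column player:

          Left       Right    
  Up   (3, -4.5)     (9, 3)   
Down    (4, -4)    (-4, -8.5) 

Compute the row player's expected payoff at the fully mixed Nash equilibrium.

First find y, the probability the column player plays Left, from the row player's indifference between Up and Down: 3y + 9(1−y) = 4y − 4(1−y), giving y = 13/14.
Since the row player is indifferent in equilibrium, the row player's expected payoff equals the payoff from either row against (13/14, 1/14). Using Up: 3(13/14) + 9(1/14) = 24/7.

24/7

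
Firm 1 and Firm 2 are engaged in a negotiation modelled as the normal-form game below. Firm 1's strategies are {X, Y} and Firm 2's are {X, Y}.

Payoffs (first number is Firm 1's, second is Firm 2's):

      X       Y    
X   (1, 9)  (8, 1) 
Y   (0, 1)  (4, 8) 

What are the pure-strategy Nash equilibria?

(X, X)

(X, X): Firm 1 gets 1 ≥ 0 from Y, and Firm 2 gets 9 ≥ 1 from Y — Nash equilibrium.
(X, Y): Firm 2 prefers X (9 > 1) — not an equilibrium.
(Y, X): Firm 1 prefers X (1 > 0); Firm 2 prefers Y (8 > 1) — not an equilibrium.
(Y, Y): Firm 1 prefers X (8 > 4) — not an equilibrium.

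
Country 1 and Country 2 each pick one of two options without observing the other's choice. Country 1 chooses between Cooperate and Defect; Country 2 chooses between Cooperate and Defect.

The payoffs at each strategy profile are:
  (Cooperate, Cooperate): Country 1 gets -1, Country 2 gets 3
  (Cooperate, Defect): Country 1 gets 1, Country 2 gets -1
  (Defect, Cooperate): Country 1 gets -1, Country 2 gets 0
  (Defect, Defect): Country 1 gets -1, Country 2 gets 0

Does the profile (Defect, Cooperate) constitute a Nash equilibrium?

At (Defect, Cooperate), Country 1 earns -1; switching to Cooperate would give -1, so Country 1 has no profitable deviation.
Country 2 earns 0; switching to Defect would give 0, so Country 2 has no profitable deviation.
Neither player can gain by a unilateral deviation, so this profile is a Nash equilibrium.

Yes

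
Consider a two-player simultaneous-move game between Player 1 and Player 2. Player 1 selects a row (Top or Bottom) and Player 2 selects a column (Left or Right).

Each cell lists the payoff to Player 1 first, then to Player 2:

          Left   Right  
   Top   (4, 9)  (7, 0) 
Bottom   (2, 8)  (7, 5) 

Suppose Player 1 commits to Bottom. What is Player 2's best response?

Left

Against Bottom, Player 2 earns 8 from Left and 5 from Right.
So Left is the best response.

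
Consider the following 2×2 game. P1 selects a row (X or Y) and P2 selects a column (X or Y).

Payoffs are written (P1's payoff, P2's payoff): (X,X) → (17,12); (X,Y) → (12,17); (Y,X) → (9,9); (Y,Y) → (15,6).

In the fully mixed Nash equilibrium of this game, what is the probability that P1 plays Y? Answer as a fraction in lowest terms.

Let p be the probability that P1 plays X. In a completely mixed equilibrium, P2 must be indifferent between X and Y.
P2's expected payoff from X is 12p + 9(1−p); from Y it is 17p + 6(1−p).
Setting these equal: 3p + 9 = 11p + 6, so p = 3/8.
Therefore P1 plays Y with probability 1 − 3/8 = 5/8.

5/8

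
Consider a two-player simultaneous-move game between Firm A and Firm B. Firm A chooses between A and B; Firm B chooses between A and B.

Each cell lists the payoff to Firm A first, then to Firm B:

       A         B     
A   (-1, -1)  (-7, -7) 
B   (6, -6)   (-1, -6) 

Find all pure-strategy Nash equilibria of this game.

(B, A) and (B, B)

(A, A): Firm A prefers B (6 > -1) — not an equilibrium.
(A, B): Firm A prefers B (-1 > -7); Firm B prefers A (-1 > -7) — not an equilibrium.
(B, A): Firm A gets 6 ≥ -1 from A, and Firm B gets -6 ≥ -6 from B — Nash equilibrium.
(B, B): Firm A gets -1 ≥ -7 from A, and Firm B gets -6 ≥ -6 from A — Nash equilibrium.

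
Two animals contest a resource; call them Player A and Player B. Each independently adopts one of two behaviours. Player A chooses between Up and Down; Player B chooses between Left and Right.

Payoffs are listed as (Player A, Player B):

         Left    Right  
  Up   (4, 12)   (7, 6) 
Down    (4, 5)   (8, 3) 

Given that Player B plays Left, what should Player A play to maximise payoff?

Against Left, Player A earns 4 from Up and 4 from Down.
So either strategy is a best response.

either — both Up and Down are best responses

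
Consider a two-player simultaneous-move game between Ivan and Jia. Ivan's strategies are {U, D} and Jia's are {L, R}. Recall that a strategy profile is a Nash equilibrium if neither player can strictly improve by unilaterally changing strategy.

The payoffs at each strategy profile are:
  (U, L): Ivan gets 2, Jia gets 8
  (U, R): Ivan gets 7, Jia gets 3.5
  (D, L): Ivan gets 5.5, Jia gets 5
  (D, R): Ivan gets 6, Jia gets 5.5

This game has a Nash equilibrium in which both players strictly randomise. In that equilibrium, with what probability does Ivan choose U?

1/10

Let p be the probability that Ivan plays U. In a completely mixed equilibrium, Jia must be indifferent between L and R.
Jia's expected payoff from L is 8p + 5(1−p); from R it is 3.5p + 5.5(1−p).
Setting these equal: 3p + 5 = −2p + 5.5, so p = 1/10.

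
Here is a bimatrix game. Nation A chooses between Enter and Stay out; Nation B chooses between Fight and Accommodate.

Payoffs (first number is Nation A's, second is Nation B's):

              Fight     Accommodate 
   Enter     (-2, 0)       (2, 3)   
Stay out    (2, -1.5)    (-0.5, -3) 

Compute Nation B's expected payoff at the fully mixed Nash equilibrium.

First find p, the probability Nation A plays Enter, from Nation B's indifference between Fight and Accommodate: −1.5(1−p) = 3p − 3(1−p), giving p = 1/3.
Since Nation B is indifferent in equilibrium, Nation B's expected payoff equals the payoff from either column against (1/3, 2/3). Using Fight: −1.5(2/3) = -1.

-1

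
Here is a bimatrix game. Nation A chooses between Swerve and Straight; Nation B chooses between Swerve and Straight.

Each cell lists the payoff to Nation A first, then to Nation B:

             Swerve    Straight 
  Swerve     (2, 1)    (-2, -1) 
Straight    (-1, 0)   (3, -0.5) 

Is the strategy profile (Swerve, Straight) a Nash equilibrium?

No

At (Swerve, Straight), Nation A earns -2; switching to Straight would give 3, so Nation A would deviate.
Nation B earns -1; switching to Swerve would give 1, so Nation B would deviate.
Since at least one player can profitably deviate, this is not a Nash equilibrium.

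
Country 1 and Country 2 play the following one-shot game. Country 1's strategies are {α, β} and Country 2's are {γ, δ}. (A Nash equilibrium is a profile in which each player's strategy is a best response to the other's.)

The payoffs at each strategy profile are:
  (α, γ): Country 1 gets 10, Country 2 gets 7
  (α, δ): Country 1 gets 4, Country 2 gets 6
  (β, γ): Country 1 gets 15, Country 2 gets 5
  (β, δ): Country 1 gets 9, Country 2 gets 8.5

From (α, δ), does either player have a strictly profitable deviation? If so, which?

Country 1 at (α, δ) earns 4; deviating to β yields 9 — a strict improvement.
Country 2 earns 6; deviating to γ yields 7 — a strict improvement.
Both Country 1 and Country 2 have strictly profitable deviations.

Both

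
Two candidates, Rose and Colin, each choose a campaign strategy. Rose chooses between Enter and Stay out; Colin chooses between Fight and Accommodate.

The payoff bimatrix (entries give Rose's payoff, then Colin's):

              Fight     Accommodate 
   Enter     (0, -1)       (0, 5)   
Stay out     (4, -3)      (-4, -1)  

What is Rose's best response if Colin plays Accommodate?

Against Accommodate, Rose earns 0 from Enter and -4 from Stay out.
So Enter is the best response.

Enter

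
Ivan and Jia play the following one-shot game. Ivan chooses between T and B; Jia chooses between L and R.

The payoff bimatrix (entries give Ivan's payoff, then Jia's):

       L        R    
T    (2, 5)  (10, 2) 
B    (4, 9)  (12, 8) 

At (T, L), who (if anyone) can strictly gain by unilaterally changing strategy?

Ivan

Ivan at (T, L) earns 2; deviating to B yields 4 — a strict improvement.
Jia earns 5; deviating to R yields 2 — not better.
Only Ivan has a strictly profitable deviation.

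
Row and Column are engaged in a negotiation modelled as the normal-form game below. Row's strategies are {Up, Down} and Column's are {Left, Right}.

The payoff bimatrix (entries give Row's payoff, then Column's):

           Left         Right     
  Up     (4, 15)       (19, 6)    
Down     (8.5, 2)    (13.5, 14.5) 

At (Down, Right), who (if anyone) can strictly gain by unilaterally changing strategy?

Row at (Down, Right) earns 13.5; deviating to Up yields 19 — a strict improvement.
Column earns 14.5; deviating to Left yields 2 — not better.
Only Row has a strictly profitable deviation.

Row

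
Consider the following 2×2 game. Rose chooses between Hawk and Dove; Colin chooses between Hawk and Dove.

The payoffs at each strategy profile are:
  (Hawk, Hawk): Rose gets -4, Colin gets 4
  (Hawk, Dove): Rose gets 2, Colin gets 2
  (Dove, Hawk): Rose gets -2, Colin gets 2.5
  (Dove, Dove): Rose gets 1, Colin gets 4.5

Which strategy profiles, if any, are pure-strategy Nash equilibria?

(Hawk, Hawk): Rose prefers Dove (-2 > -4) — not an equilibrium.
(Hawk, Dove): Colin prefers Hawk (4 > 2) — not an equilibrium.
(Dove, Hawk): Colin prefers Dove (4.5 > 2.5) — not an equilibrium.
(Dove, Dove): Rose prefers Hawk (2 > 1) — not an equilibrium.

none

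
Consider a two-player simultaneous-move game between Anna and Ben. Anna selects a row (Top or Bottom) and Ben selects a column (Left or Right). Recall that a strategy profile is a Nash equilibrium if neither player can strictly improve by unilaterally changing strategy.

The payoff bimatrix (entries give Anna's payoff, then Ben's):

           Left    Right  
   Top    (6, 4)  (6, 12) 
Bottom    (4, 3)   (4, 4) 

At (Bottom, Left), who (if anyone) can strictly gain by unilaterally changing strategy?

Both

Anna at (Bottom, Left) earns 4; deviating to Top yields 6 — a strict improvement.
Ben earns 3; deviating to Right yields 4 — a strict improvement.
Both Anna and Ben have strictly profitable deviations.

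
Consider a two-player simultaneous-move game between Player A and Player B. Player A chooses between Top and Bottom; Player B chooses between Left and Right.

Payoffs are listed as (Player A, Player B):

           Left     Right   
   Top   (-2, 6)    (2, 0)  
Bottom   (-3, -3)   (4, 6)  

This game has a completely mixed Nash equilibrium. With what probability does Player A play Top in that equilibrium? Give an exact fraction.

Let x be the probability that Player A plays Top. In a completely mixed equilibrium, Player B must be indifferent between Left and Right.
Player B's expected payoff from Left is 6x − 3(1−x); from Right it is 6(1−x).
Setting these equal: 9x − 3 = −6x + 6, so x = 3/5.

3/5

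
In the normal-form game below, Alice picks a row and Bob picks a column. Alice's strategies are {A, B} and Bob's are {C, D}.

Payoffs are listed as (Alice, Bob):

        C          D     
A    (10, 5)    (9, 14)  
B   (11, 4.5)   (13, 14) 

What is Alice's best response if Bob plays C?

B

Against C, Alice earns 10 from A and 11 from B.
So B is the best response.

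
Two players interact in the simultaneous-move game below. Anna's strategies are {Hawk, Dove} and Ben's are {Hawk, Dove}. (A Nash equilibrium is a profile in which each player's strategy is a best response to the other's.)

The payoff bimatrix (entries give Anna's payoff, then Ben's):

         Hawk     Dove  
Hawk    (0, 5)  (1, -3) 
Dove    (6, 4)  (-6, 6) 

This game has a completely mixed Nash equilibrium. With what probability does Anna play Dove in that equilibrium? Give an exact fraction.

Let x be the probability that Anna plays Hawk. In a completely mixed equilibrium, Ben must be indifferent between Hawk and Dove.
Ben's expected payoff from Hawk is 5x + 4(1−x); from Dove it is −3x + 6(1−x).
Setting these equal: x + 4 = −9x + 6, so x = 1/5.
Therefore Anna plays Dove with probability 1 − 1/5 = 4/5.

4/5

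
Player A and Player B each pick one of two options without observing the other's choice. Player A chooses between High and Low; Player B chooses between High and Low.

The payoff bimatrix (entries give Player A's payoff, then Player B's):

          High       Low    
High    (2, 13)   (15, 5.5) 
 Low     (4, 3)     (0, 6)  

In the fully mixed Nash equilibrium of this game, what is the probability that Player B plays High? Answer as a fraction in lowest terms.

Let c be the probability that Player B plays High. In a completely mixed equilibrium, Player A must be indifferent between High and Low.
Player A's expected payoff from High is 2c + 15(1−c); from Low it is 4c.
Setting these equal: −13c + 15 = 4c, so c = 15/17.

15/17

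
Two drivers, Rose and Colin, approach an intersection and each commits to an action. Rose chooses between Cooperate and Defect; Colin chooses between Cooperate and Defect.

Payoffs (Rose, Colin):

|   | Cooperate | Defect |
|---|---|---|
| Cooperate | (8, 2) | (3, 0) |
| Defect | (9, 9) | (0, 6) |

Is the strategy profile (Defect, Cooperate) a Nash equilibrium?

At (Defect, Cooperate), Rose earns 9; switching to Cooperate would give 8, so Rose has no profitable deviation.
Colin earns 9; switching to Defect would give 6, so Colin has no profitable deviation.
Neither player can gain by a unilateral deviation, so this profile is a Nash equilibrium.

Yes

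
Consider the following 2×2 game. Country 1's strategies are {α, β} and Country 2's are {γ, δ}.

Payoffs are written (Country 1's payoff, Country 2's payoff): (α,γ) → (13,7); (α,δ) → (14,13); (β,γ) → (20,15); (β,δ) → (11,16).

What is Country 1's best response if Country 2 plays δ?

α

Against δ, Country 1 earns 14 from α and 11 from β.
So α is the best response.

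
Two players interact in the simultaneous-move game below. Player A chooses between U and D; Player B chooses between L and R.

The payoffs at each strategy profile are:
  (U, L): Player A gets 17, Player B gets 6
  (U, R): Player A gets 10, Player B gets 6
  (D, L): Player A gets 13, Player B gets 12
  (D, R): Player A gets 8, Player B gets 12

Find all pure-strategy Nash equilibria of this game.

(U, L) and (U, R)

(U, L): Player A gets 17 ≥ 13 from D, and Player B gets 6 ≥ 6 from R — Nash equilibrium.
(U, R): Player A gets 10 ≥ 8 from D, and Player B gets 6 ≥ 6 from L — Nash equilibrium.
(D, L): Player A prefers U (17 > 13) — not an equilibrium.
(D, R): Player A prefers U (10 > 8) — not an equilibrium.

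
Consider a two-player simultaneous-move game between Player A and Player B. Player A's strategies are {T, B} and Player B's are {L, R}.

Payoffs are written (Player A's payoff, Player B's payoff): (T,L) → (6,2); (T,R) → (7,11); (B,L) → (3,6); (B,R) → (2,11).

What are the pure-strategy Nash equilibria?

(T, R)

(T, L): Player B prefers R (11 > 2) — not an equilibrium.
(T, R): Player A gets 7 ≥ 2 from B, and Player B gets 11 ≥ 2 from L — Nash equilibrium.
(B, L): Player A prefers T (6 > 3); Player B prefers R (11 > 6) — not an equilibrium.
(B, R): Player A prefers T (7 > 2) — not an equilibrium.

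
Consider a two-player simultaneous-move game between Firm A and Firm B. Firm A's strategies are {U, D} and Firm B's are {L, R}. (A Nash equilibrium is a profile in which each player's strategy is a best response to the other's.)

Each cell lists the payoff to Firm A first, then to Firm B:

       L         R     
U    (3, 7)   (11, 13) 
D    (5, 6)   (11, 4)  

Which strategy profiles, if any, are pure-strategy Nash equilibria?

(U, L): Firm A prefers D (5 > 3); Firm B prefers R (13 > 7) — not an equilibrium.
(U, R): Firm A gets 11 ≥ 11 from D, and Firm B gets 13 ≥ 7 from L — Nash equilibrium.
(D, L): Firm A gets 5 ≥ 3 from U, and Firm B gets 6 ≥ 4 from R — Nash equilibrium.
(D, R): Firm B prefers L (6 > 4) — not an equilibrium.

(U, R) and (D, L)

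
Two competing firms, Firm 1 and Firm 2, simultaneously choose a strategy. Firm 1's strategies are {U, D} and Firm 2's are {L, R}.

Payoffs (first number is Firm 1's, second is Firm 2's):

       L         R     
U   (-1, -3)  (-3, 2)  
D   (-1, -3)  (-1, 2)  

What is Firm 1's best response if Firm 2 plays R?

Against R, Firm 1 earns -3 from U and -1 from D.
So D is the best response.

D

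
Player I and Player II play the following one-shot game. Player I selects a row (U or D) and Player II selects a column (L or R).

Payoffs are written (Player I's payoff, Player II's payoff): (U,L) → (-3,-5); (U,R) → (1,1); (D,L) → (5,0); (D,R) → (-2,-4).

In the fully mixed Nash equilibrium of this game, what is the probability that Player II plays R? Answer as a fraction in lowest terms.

8/11

Let c be the probability that Player II plays L. In a completely mixed equilibrium, Player I must be indifferent between U and D.
Player I's expected payoff from U is −3c + (1−c); from D it is 5c − 2(1−c).
Setting these equal: −4c + 1 = 7c − 2, so c = 3/11.
Therefore Player II plays R with probability 1 − 3/11 = 8/11.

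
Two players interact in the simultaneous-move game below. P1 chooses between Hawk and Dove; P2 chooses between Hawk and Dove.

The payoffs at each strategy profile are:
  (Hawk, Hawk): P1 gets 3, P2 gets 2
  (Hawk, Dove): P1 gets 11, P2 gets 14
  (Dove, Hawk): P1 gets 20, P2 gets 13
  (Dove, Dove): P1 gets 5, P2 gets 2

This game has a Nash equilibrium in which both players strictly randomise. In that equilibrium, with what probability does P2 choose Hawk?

Let c be the probability that P2 plays Hawk. In a completely mixed equilibrium, P1 must be indifferent between Hawk and Dove.
P1's expected payoff from Hawk is 3c + 11(1−c); from Dove it is 20c + 5(1−c).
Setting these equal: −8c + 11 = 15c + 5, so c = 6/23.

6/23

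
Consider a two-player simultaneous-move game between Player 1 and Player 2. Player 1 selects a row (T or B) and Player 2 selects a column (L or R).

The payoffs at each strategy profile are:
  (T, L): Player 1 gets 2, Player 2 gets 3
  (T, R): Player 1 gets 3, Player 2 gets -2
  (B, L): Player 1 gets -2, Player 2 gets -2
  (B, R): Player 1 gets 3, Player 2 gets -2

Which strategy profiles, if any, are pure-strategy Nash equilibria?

(T, L): Player 1 gets 2 ≥ -2 from B, and Player 2 gets 3 ≥ -2 from R — Nash equilibrium.
(T, R): Player 2 prefers L (3 > -2) — not an equilibrium.
(B, L): Player 1 prefers T (2 > -2) — not an equilibrium.
(B, R): Player 1 gets 3 ≥ 3 from T, and Player 2 gets -2 ≥ -2 from L — Nash equilibrium.

(T, L) and (B, R)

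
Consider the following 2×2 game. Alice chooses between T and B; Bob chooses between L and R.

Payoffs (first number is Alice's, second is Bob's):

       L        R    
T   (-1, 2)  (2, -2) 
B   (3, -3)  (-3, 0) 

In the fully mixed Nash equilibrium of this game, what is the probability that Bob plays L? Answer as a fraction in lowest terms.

5/9

Let y be the probability that Bob plays L. In a completely mixed equilibrium, Alice must be indifferent between T and B.
Alice's expected payoff from T is −y + 2(1−y); from B it is 3y − 3(1−y).
Setting these equal: −3y + 2 = 6y − 3, so y = 5/9.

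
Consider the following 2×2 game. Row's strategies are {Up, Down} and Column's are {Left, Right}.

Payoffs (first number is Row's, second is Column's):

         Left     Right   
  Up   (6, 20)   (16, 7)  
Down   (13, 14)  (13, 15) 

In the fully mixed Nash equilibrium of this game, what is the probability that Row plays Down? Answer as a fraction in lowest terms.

13/14

Let p be the probability that Row plays Up. In a completely mixed equilibrium, Column must be indifferent between Left and Right.
Column's expected payoff from Left is 20p + 14(1−p); from Right it is 7p + 15(1−p).
Setting these equal: 6p + 14 = −8p + 15, so p = 1/14.
Therefore Row plays Down with probability 1 − 1/14 = 13/14.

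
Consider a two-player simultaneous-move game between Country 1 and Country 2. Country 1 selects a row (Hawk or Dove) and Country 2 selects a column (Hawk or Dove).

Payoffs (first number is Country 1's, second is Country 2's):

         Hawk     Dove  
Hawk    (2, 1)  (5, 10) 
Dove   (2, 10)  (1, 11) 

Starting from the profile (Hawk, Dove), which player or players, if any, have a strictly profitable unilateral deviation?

Neither

Country 1 at (Hawk, Dove) earns 5; deviating to Dove yields 1 — not better.
Country 2 earns 10; deviating to Hawk yields 1 — not better.
Neither player can strictly improve; the profile is a Nash equilibrium.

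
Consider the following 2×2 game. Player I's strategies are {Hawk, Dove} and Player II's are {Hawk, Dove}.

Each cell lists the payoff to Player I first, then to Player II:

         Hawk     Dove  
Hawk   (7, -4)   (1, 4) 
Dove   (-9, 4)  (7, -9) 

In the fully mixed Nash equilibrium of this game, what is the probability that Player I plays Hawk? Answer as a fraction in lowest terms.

Let r be the probability that Player I plays Hawk. In a completely mixed equilibrium, Player II must be indifferent between Hawk and Dove.
Player II's expected payoff from Hawk is −4r + 4(1−r); from Dove it is 4r − 9(1−r).
Setting these equal: −8r + 4 = 13r − 9, so r = 13/21.

13/21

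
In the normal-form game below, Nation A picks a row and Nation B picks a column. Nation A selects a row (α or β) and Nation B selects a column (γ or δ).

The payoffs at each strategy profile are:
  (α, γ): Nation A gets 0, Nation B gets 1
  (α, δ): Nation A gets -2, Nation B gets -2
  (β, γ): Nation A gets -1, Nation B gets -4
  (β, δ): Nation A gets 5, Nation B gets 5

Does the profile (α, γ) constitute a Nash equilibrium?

At (α, γ), Nation A earns 0; switching to β would give -1, so Nation A has no profitable deviation.
Nation B earns 1; switching to δ would give -2, so Nation B has no profitable deviation.
Neither player can gain by a unilateral deviation, so this profile is a Nash equilibrium.

Yes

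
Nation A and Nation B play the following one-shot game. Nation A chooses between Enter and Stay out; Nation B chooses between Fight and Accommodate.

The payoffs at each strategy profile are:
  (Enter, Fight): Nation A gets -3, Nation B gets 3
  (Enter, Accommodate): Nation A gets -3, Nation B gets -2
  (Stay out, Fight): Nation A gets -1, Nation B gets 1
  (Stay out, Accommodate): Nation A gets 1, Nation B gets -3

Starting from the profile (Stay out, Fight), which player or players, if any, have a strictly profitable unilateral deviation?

Neither

Nation A at (Stay out, Fight) earns -1; deviating to Enter yields -3 — not better.
Nation B earns 1; deviating to Accommodate yields -3 — not better.
Neither player can strictly improve; the profile is a Nash equilibrium.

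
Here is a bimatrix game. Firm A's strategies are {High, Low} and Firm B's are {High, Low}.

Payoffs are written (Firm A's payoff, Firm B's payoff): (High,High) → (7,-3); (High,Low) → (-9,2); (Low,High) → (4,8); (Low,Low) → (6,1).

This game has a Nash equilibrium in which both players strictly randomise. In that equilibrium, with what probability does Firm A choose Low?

5/12

Let p be the probability that Firm A plays High. In a completely mixed equilibrium, Firm B must be indifferent between High and Low.
Firm B's expected payoff from High is −3p + 8(1−p); from Low it is 2p + (1−p).
Setting these equal: −11p + 8 = p + 1, so p = 7/12.
Therefore Firm A plays Low with probability 1 − 7/12 = 5/12.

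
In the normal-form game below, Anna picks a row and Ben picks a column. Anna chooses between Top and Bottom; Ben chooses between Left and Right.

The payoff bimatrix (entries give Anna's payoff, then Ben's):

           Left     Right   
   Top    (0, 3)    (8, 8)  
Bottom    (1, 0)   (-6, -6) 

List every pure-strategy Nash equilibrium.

(Top, Right) and (Bottom, Left)

(Top, Left): Anna prefers Bottom (1 > 0); Ben prefers Right (8 > 3) — not an equilibrium.
(Top, Right): Anna gets 8 ≥ -6 from Bottom, and Ben gets 8 ≥ 3 from Left — Nash equilibrium.
(Bottom, Left): Anna gets 1 ≥ 0 from Top, and Ben gets 0 ≥ -6 from Right — Nash equilibrium.
(Bottom, Right): Anna prefers Top (8 > -6); Ben prefers Left (0 > -6) — not an equilibrium.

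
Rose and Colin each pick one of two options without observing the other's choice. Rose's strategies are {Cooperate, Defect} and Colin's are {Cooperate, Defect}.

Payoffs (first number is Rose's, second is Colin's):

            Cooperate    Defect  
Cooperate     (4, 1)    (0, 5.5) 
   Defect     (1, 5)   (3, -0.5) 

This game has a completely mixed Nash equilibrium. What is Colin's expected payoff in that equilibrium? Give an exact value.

14/5

First find x, the probability Rose plays Cooperate, from Colin's indifference between Cooperate and Defect: x + 5(1−x) = 5.5x − 0.5(1−x), giving x = 11/20.
Since Colin is indifferent in equilibrium, Colin's expected payoff equals the payoff from either column against (11/20, 9/20). Using Cooperate: (11/20) + 5(9/20) = 14/5.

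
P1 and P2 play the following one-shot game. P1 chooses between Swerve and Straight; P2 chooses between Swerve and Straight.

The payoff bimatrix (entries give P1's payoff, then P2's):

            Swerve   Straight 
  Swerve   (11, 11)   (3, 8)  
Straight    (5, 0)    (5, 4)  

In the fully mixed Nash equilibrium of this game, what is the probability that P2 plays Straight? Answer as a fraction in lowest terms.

3/4

Let c be the probability that P2 plays Swerve. In a completely mixed equilibrium, P1 must be indifferent between Swerve and Straight.
P1's expected payoff from Swerve is 11c + 3(1−c); from Straight it is 5c + 5(1−c).
Setting these equal: 8c + 3 = 5, so c = 1/4.
Therefore P2 plays Straight with probability 1 − 1/4 = 3/4.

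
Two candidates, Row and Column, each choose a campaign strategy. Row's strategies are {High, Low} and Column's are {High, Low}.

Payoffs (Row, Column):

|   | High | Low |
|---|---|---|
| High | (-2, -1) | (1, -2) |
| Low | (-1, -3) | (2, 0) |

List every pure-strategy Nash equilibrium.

(Low, Low)

(High, High): Row prefers Low (-1 > -2) — not an equilibrium.
(High, Low): Row prefers Low (2 > 1); Column prefers High (-1 > -2) — not an equilibrium.
(Low, High): Column prefers Low (0 > -3) — not an equilibrium.
(Low, Low): Row gets 2 ≥ 1 from High, and Column gets 0 ≥ -3 from High — Nash equilibrium.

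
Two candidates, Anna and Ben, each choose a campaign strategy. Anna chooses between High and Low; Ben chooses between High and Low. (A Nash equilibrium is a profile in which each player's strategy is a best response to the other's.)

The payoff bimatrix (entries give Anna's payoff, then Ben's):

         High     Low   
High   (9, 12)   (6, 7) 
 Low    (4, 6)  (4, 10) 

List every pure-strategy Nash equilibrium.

(High, High)

(High, High): Anna gets 9 ≥ 4 from Low, and Ben gets 12 ≥ 7 from Low — Nash equilibrium.
(High, Low): Ben prefers High (12 > 7) — not an equilibrium.
(Low, High): Anna prefers High (9 > 4); Ben prefers Low (10 > 6) — not an equilibrium.
(Low, Low): Anna prefers High (6 > 4) — not an equilibrium.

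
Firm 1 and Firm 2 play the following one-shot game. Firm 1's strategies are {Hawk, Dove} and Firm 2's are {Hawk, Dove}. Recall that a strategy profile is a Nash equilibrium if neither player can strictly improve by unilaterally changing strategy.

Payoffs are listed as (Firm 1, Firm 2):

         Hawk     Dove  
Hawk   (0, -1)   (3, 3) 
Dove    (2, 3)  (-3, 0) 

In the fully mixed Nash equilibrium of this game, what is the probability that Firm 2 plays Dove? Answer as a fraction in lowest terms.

1/4

Let c be the probability that Firm 2 plays Hawk. In a completely mixed equilibrium, Firm 1 must be indifferent between Hawk and Dove.
Firm 1's expected payoff from Hawk is 3(1−c); from Dove it is 2c − 3(1−c).
Setting these equal: −3c + 3 = 5c − 3, so c = 3/4.
Therefore Firm 2 plays Dove with probability 1 − 3/4 = 1/4.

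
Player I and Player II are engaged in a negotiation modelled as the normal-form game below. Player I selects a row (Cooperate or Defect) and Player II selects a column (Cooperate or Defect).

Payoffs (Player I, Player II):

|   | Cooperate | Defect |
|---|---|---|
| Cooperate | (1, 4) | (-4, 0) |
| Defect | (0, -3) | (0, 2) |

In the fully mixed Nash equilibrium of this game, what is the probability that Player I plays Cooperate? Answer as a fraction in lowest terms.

5/9

Let p be the probability that Player I plays Cooperate. In a completely mixed equilibrium, Player II must be indifferent between Cooperate and Defect.
Player II's expected payoff from Cooperate is 4p − 3(1−p); from Defect it is 2(1−p).
Setting these equal: 7p − 3 = −2p + 2, so p = 5/9.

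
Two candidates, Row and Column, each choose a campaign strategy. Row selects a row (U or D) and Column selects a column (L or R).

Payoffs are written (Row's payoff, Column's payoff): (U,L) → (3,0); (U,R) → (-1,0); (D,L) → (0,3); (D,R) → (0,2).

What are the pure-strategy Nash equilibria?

(U, L)

(U, L): Row gets 3 ≥ 0 from D, and Column gets 0 ≥ 0 from R — Nash equilibrium.
(U, R): Row prefers D (0 > -1) — not an equilibrium.
(D, L): Row prefers U (3 > 0) — not an equilibrium.
(D, R): Column prefers L (3 > 2) — not an equilibrium.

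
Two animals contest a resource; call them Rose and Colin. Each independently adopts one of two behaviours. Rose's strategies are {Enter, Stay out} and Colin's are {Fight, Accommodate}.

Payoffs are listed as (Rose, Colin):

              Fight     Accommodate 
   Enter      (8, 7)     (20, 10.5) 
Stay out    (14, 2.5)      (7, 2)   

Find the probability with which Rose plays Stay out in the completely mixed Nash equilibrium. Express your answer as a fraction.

Let x be the probability that Rose plays Enter. In a completely mixed equilibrium, Colin must be indifferent between Fight and Accommodate.
Colin's expected payoff from Fight is 7x + 2.5(1−x); from Accommodate it is 10.5x + 2(1−x).
Setting these equal: 4.5x + 2.5 = 8.5x + 2, so x = 1/8.
Therefore Rose plays Stay out with probability 1 − 1/8 = 7/8.

7/8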